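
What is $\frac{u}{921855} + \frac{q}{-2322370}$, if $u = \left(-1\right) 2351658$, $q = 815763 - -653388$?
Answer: $- \frac{454384278971}{142725893090} \approx -3.1836$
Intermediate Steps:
$q = 1469151$ ($q = 815763 + 653388 = 1469151$)
$u = -2351658$
$\frac{u}{921855} + \frac{q}{-2322370} = - \frac{2351658}{921855} + \frac{1469151}{-2322370} = \left(-2351658\right) \frac{1}{921855} + 1469151 \left(- \frac{1}{2322370}\right) = - \frac{783886}{307285} - \frac{1469151}{2322370} = - \frac{454384278971}{142725893090}$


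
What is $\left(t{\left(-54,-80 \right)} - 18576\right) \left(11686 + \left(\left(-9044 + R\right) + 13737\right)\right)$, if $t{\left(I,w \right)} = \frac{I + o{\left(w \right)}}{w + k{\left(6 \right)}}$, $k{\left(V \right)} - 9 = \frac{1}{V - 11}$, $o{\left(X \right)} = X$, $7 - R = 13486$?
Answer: $- \frac{4793979850}{89} \approx -5.3865 \cdot 10^{7}$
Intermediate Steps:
$R = -13479$ ($R = 7 - 13486 = -13479$)
$k{\left(V \right)} = 9 + \frac{1}{-11 + V}$ ($k{\left(V \right)} = 9 + \frac{1}{V - 11} = 9 + \frac{1}{-11 + V}$)
$t{\left(I,w \right)} = \frac{I + w}{\frac{44}{5} + w}$ ($t{\left(I,w \right)} = \frac{I + w}{w + \frac{-98 + 9 \cdot 6}{-11 + 6}} = \frac{I + w}{w + \frac{-98 + 54}{-5}} = \frac{I + w}{w - - \frac{44}{5}} = \frac{I + w}{w + \frac{44}{5}} = \frac{I + w}{\frac{44}{5} + w}$)
$\left(t{\left(-54,-80 \right)} - 18576\right) \left(11686 + \left(\left(-9044 + R\right) + 13737\right)\right) = \left(\frac{5 \left(-54 - 80\right)}{44 + 5 \left(-80\right)} - 18576\right) \left(11686 + \left(\left(-9044 - 13479\right) + 13737\right)\right) = \left(5 \frac{1}{44 - 400} \left(-134\right) - 18576\right) \left(11686 + \left(-22523 + 13737\right)\right) = \left(5 \frac{1}{-356} \left(-134\right) - 18576\right) \left(11686 - 8786\right) = \left(5 \left(- \frac{1}{356}\right) \left(-134\right) - 18576\right) 2900 = \left(\frac{335}{178} - 18576\right) 2900 = \left(- \frac{3306193}{178}\right) 2900 = - \frac{4793979850}{89}$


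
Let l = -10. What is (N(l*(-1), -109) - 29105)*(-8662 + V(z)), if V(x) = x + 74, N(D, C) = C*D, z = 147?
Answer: 254875995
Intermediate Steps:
V(x) = 74 + x
(N(l*(-1), -109) - 29105)*(-8662 + V(z)) = (-(-1090)*(-1) - 29105)*(-8662 + (74 + 147)) = (-109*10 - 29105)*(-8662 + 221) = (-1090 - 29105)*(-8441) = -30195*(-8441) = 254875995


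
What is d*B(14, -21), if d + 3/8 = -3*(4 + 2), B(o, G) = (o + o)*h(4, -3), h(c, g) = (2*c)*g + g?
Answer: 27783/2 ≈ 13892.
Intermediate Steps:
h(c, g) = g + 2*c*g (h(c, g) = 2*c*g + g = g + 2*c*g)
B(o, G) = -54*o (B(o, G) = (o + o)*(-3*(1 + 2*4)) = (2*o)*(-3*(1 + 8)) = (2*o)*(-3*9) = (2*o)*(-27) = -54*o)
d = -147/8 (d = -3/8 - 3*(4 + 2) = -3/8 - 3*6 = -3/8 - 18 = -147/8 ≈ -18.375)
d*B(14, -21) = -(-3969)*14/4 = -147/8*(-756) = 27783/2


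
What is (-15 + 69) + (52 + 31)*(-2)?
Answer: -112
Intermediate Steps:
(-15 + 69) + (52 + 31)*(-2) = 54 + 83*(-2) = 54 - 166 = -112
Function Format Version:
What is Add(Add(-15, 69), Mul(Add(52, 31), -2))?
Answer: -112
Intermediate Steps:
Add(Add(-15, 69), Mul(Add(52, 31), -2)) = Add(54, Mul(83, -2)) = Add(54, -166) = -112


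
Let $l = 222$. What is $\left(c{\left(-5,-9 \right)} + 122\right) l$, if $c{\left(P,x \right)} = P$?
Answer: $25974$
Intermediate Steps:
$\left(c{\left(-5,-9 \right)} + 122\right) l = \left(-5 + 122\right) 222 = 117 \cdot 222 = 25974$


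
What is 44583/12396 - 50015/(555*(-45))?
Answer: 115563091/20639340 ≈ 5.5992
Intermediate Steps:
44583/12396 - 50015/(555*(-45)) = 44583*(1/12396) - 50015/(-24975) = 14861/4132 - 50015*(-1/24975) = 14861/4132 + 10003/4995 = 115563091/20639340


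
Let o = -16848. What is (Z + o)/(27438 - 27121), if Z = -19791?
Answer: -36639/317 ≈ -115.58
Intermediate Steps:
(Z + o)/(27438 - 27121) = (-19791 - 16848)/(27438 - 27121) = -36639/317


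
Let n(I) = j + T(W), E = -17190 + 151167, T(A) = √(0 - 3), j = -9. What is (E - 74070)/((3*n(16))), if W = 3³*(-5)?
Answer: -59907/28 - 19969*I*√3/84 ≈ -2139.5 - 411.75*I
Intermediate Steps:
W = -135 (W = 27*(-5) = -135)
T(A) = I*√3 (T(A) = √(-3) = I*√3)
E = 133977
n(I) = -9 + I*√3
(E - 74070)/((3*n(16))) = (133977 - 74070)/((3*(-9 + I*√3))) = 59907/(-27 + 3*I*√3)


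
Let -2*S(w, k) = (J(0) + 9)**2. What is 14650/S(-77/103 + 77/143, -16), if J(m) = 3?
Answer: -7325/36 ≈ -203.47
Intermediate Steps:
S(w, k) = -72 (S(w, k) = -(3 + 9)**2/2 = -1/2*12**2 = -1/2*144 = -72)
14650/S(-77/103 + 77/143, -16) = 14650/(-72) = 14650*(-1/72) = -7325/36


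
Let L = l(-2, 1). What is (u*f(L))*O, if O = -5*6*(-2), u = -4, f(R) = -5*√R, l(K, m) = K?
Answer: 1200*I*√2 ≈ 1697.1*I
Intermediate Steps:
L = -2
O = 60 (O = -30*(-2) = 60)
(u*f(L))*O = -(-20)*√(-2)*60 = -(-20)*I*√2*60 = (20*I*√2)*60 = 1200*I*√2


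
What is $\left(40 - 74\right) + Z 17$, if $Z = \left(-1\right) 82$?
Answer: $-1428$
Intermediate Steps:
$Z = -82$
$\left(40 - 74\right) + Z 17 = \left(40 - 74\right) - 1394 = -34 - 1394 = -1428$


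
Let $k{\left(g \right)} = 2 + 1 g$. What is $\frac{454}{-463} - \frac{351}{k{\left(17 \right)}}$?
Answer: $- \frac{171139}{8797} \approx -19.454$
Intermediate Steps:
$k{\left(g \right)} = 2 + g$
$\frac{454}{-463} - \frac{351}{k{\left(17 \right)}} = \frac{454}{-463} - \frac{351}{2 + 17} = 454 \left(- \frac{1}{463}\right) - \frac{351}{19} = - \frac{454}{463} - \frac{351}{19} = - \frac{171139}{8797}$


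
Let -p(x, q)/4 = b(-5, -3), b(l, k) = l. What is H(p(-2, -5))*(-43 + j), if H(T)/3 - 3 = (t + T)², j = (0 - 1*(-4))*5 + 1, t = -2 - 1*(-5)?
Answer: -35112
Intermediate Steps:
t = 3 (t = -2 + 5 = 3)
p(x, q) = 20 (p(x, q) = -4*(-5) = 20)
j = 21 (j = (0 + 4)*5 + 1 = 4*5 + 1 = 20 + 1 = 21)
H(T) = 9 + 3*(3 + T)²
H(p(-2, -5))*(-43 + j) = (9 + 3*(3 + 20)²)*(-43 + 21) = (9 + 3*23²)*(-22) = (9 + 3*529)*(-22) = (9 + 1587)*(-22) = 1596*(-22) = -35112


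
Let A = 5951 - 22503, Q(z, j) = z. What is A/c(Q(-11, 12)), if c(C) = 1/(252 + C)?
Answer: -3989032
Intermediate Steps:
A = -16552
A/c(Q(-11, 12)) = -16552/(1/(252 - 11)) = -16552/(1/241) = -16552/1/241 = -16552*241 = -3989032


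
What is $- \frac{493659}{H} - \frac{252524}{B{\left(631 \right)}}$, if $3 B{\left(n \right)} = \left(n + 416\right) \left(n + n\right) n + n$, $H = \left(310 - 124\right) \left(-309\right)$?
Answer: $\frac{45727170505223}{5324325999290} \approx 8.5883$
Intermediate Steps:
$H = -57474$ ($H = 186 \left(-309\right) = -57474$)
$B{\left(n \right)} = \frac{n}{3} + \frac{2 n^{2} \left(416 + n\right)}{3}$ ($B{\left(n \right)} = \frac{\left(n + 416\right) \left(n + n\right) n + n}{3} = \frac{\left(416 + n\right) 2 n n + n}{3} = \frac{2 n \left(416 + n\right) n + n}{3} = \frac{2 n^{2} \left(416 + n\right) + n}{3} = \frac{n + 2 n^{2} \left(416 + n\right)}{3} = \frac{n}{3} + \frac{2 n^{2} \left(416 + n\right)}{3}$)
$- \frac{493659}{H} - \frac{252524}{B{\left(631 \right)}} = - \frac{493659}{-57474} - \frac{252524}{\frac{1}{3} \cdot 631 \left(1 + 2 \cdot 631^{2} + 832 \cdot 631\right)} = \left(-493659\right) \left(- \frac{1}{57474}\right) - \frac{252524}{\frac{1}{3} \cdot 631 \left(1 + 2 \cdot 398161 + 524992\right)} = \frac{54851}{6386} - \frac{252524}{\frac{1}{3} \cdot 631 \left(1 + 796322 + 524992\right)} = \frac{54851}{6386} - \frac{252524}{\frac{1}{3} \cdot 631 \cdot 1321315} = \frac{54851}{6386} - \frac{252524}{\frac{833749765}{3}} = \frac{54851}{6386} - \frac{757572}{833749765} = \frac{45727170505223}{5324325999290}$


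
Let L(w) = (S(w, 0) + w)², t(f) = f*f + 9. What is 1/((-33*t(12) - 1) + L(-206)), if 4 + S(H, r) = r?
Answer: 1/39050 ≈ 2.5608e-5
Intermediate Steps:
S(H, r) = -4 + r
t(f) = 9 + f² (t(f) = f² + 9 = 9 + f²)
L(w) = (-4 + w)² (L(w) = ((-4 + 0) + w)² = (-4 + w)²)
1/((-33*t(12) - 1) + L(-206)) = 1/((-33*(9 + 12²) - 1) + (-4 - 206)²) = 1/((-33*(9 + 144) - 1) + (-210)²) = 1/((-33*153 - 1) + 44100) = 1/((-5049 - 1) + 44100) = 1/(-5050 + 44100) = 1/39050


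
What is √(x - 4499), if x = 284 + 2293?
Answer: 31*I*√2 ≈ 43.841*I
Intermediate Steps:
x = 2577
√(x - 4499) = √(2577 - 4499) = √(-1922) = 31*I*√2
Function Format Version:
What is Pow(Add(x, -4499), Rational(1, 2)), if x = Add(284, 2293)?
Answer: Mul(31, I, Pow(2, Rational(1, 2))) ≈ Mul(43.841, I)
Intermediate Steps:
x = 2577
Pow(Add(x, -4499), Rational(1, 2)) = Pow(Add(2577, -4499), Rational(1, 2)) = Pow(-1922, Rational(1, 2)) = Mul(31, I, Pow(2, Rational(1, 2)))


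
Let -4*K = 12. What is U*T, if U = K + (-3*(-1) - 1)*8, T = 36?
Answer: 468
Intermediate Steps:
K = -3 (K = -¼*12 = -3)
U = 13 (U = -3 + (-3*(-1) - 1)*8 = -3 + (3 - 1)*8 = -3 + 2*8 = -3 + 16 = 13)
U*T = 13*36 = 468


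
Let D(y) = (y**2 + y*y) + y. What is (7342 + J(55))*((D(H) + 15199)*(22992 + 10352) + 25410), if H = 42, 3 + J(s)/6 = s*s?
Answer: 15943130790404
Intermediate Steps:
J(s) = -18 + 6*s**2 (J(s) = -18 + 6*(s*s) = -18 + 6*s**2)
D(y) = y + 2*y**2 (D(y) = (y**2 + y**2) + y = 2*y**2 + y = y + 2*y**2)
(7342 + J(55))*((D(H) + 15199)*(22992 + 10352) + 25410) = (7342 + (-18 + 6*55**2))*((42*(1 + 2*42) + 15199)*(22992 + 10352) + 25410) = (7342 + (-18 + 6*3025))*((42*(1 + 84) + 15199)*33344 + 25410) = (7342 + (-18 + 18150))*((42*85 + 15199)*33344 + 25410) = (7342 + 18132)*((3570 + 15199)*33344 + 25410) = 25474*(18769*33344 + 25410) = 25474*(625833536 + 25410) = 25474*625858946 = 15943130790404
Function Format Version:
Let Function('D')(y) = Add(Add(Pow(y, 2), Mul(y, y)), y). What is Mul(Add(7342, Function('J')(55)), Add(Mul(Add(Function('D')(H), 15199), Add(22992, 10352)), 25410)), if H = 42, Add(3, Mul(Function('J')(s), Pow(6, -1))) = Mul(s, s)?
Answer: 15943130790404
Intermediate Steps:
Function('J')(s) = Add(-18, Mul(6, Pow(s, 2))) (Function('J')(s) = Add(-18, Mul(6, Mul(s, s))) = Add(-18, Mul(6, Pow(s, 2))))
Function('D')(y) = Add(y, Mul(2, Pow(y, 2))) (Function('D')(y) = Add(Add(Pow(y, 2), Pow(y, 2)), y) = Add(Mul(2, Pow(y, 2)), y) = Add(y, Mul(2, Pow(y, 2))))
Mul(Add(7342, Function('J')(55)), Add(Mul(Add(Function('D')(H), 15199), Add(22992, 10352)), 25410)) = Mul(Add(7342, Add(-18, Mul(6, Pow(55, 2)))), Add(Mul(Add(Mul(42, Add(1, Mul(2, 42))), 15199), Add(22992, 10352)), 25410)) = Mul(Add(7342, Add(-18, Mul(6, 3025))), Add(Mul(Add(Mul(42, Add(1, 84)), 15199), 33344), 25410)) = Mul(Add(7342, Add(-18, 18150)), Add(Mul(Add(Mul(42, 85), 15199), 33344), 25410)) = Mul(Add(7342, 18132), Add(Mul(Add(3570, 15199), 33344), 25410)) = Mul(25474, Add(Mul(18769, 33344), 25410)) = Mul(25474, Add(625833536, 25410)) = Mul(25474, 625858946) = 15943130790404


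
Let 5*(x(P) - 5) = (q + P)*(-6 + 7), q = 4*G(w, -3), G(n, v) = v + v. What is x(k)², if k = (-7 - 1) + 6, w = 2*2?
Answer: 1/25 ≈ 0.040000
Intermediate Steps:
w = 4
k = -2 (k = -8 + 6 = -2)
G(n, v) = 2*v
q = -24 (q = 4*(2*(-3)) = 4*(-6) = -24)
x(P) = ⅕ + P/5 (x(P) = 5 + ((-24 + P)*(-6 + 7))/5 = 5 + ((-24 + P)*1)/5 = 5 + (-24 + P)/5 = 5 + (-24/5 + P/5) = ⅕ + P/5)
x(k)² = (⅕ + (⅕)*(-2))² = (⅕ - ⅖)² = (-⅕)² = 1/25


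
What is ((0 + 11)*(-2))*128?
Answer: -2816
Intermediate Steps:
((0 + 11)*(-2))*128 = (11*(-2))*128 = -22*128 = -2816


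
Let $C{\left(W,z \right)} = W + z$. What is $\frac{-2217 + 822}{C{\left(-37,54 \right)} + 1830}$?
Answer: $- \frac{1395}{1847} \approx -0.75528$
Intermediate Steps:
$\frac{-2217 + 822}{C{\left(-37,54 \right)} + 1830} = \frac{-2217 + 822}{\left(-37 + 54\right) + 1830} = - \frac{1395}{17 + 1830} = - \frac{1395}{1847}$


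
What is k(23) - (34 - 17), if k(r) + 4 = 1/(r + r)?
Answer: -965/46 ≈ -20.978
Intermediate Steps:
k(r) = -4 + 1/(2*r) (k(r) = -4 + 1/(r + r) = -4 + 1/(2*r))
k(23) - (34 - 17) = (-4 + (½)/23) - (34 - 17) = (-4 + (½)*(1/23)) - 17 = (-4 + 1/46) - 1*17 = -183/46 - 17 = -965/46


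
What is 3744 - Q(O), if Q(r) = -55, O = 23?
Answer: 3799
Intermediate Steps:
3744 - Q(O) = 3744 - 1*(-55) = 3744 + 55 = 3799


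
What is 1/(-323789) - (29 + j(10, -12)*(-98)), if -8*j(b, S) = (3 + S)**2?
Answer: -1322678069/1295156 ≈ -1021.3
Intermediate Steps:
j(b, S) = -(3 + S)**2/8
1/(-323789) - (29 + j(10, -12)*(-98)) = 1/(-323789) - (29 - (3 - 12)**2/8*(-98)) = -1/323789 - (29 - 1/8*(-9)**2*(-98)) = -1/323789 - (29 - 1/8*81*(-98)) = -1/323789 - (29 - 81/8*(-98)) = -1/323789 - (29 + 3969/4) = -1/323789 - 1*4085/4 = -1/323789 - 4085/4 = -1322678069/1295156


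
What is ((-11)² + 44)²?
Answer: 27225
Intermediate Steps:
((-11)² + 44)² = (121 + 44)² = 165² = 27225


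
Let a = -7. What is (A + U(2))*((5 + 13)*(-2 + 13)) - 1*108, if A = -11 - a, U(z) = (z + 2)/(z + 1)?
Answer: -636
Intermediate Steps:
U(z) = (2 + z)/(1 + z)
A = -4 (A = -11 - 1*(-7) = -11 + 7 = -4)
(A + U(2))*((5 + 13)*(-2 + 13)) - 1*108 = (-4 + (2 + 2)/(1 + 2))*((5 + 13)*(-2 + 13)) - 1*108 = (-4 + 4/3)*(18*11) - 108 = (-4 + (⅓)*4)*198 - 108 = (-4 + 4/3)*198 - 108 = -8/3*198 - 108 = -528 - 108 = -636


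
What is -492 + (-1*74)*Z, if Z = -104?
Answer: 7204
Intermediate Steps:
-492 + (-1*74)*Z = -492 - 1*74*(-104) = -492 - 74*(-104) = -492 + 7696 = 7204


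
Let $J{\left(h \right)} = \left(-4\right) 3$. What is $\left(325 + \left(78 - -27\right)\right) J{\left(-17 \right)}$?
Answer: $-5160$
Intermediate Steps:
$J{\left(h \right)} = -12$
$\left(325 + \left(78 - -27\right)\right) J{\left(-17 \right)} = \left(325 + \left(78 - -27\right)\right) \left(-12\right) = \left(325 + \left(78 + 27\right)\right) \left(-12\right) = \left(325 + 105\right) \left(-12\right) = 430 \left(-12\right) = -5160$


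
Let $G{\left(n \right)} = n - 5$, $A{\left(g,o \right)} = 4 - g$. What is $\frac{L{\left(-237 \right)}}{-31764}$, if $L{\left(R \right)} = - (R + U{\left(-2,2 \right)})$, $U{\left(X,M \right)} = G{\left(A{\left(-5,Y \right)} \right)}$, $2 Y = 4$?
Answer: $- \frac{233}{31764} \approx -0.0073353$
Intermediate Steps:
$Y = 2$ ($Y = \frac{1}{2} \cdot 4 = 2$)
$G{\left(n \right)} = -5 + n$
$U{\left(X,M \right)} = 4$ ($U{\left(X,M \right)} = -5 + \left(4 - -5\right) = -5 + \left(4 + 5\right) = -5 + 9 = 4$)
$L{\left(R \right)} = -4 - R$ ($L{\left(R \right)} = - (R + 4) = - (4 + R) = -4 - R$)
$\frac{L{\left(-237 \right)}}{-31764} = \frac{-4 - -237}{-31764} = \left(-4 + 237\right) \left(- \frac{1}{31764}\right) = 233 \left(- \frac{1}{31764}\right) = - \frac{233}{31764}$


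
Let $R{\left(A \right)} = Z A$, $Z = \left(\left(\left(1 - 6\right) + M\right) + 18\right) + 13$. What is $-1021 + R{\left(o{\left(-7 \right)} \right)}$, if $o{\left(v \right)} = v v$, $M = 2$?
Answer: $351$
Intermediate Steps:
$o{\left(v \right)} = v^{2}$
$Z = 28$ ($Z = \left(\left(\left(1 - 6\right) + 2\right) + 18\right) + 13 = \left(\left(-5 + 2\right) + 18\right) + 13 = \left(-3 + 18\right) + 13 = 15 + 13 = 28$)
$R{\left(A \right)} = 28 A$
$-1021 + R{\left(o{\left(-7 \right)} \right)} = -1021 + 28 \left(-7\right)^{2} = -1021 + 28 \cdot 49 = -1021 + 1372 = 351$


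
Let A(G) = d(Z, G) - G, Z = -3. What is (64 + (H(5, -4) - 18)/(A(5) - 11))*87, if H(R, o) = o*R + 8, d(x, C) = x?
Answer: 108402/19 ≈ 5705.4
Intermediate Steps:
A(G) = -3 - G
H(R, o) = 8 + R*o (H(R, o) = R*o + 8 = 8 + R*o)
(64 + (H(5, -4) - 18)/(A(5) - 11))*87 = (64 + ((8 + 5*(-4)) - 18)/((-3 - 1*5) - 11))*87 = (64 + ((8 - 20) - 18)/((-3 - 5) - 11))*87 = (64 + (-12 - 18)/(-8 - 11))*87 = (64 - 30/(-19))*87 = (64 - 30*(-1/19))*87 = (64 + 30/19)*87 = (1246/19)*87 = 108402/19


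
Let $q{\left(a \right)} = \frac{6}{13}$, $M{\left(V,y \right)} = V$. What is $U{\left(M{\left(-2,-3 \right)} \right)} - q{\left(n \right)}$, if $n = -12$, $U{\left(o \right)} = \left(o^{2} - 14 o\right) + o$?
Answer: $\frac{384}{13} \approx 29.538$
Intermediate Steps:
$U{\left(o \right)} = o^{2} - 13 o$
$q{\left(a \right)} = \frac{6}{13}$ ($q{\left(a \right)} = 6 \cdot \frac{1}{13} = \frac{6}{13}$)
$U{\left(M{\left(-2,-3 \right)} \right)} - q{\left(n \right)} = - 2 \left(-13 - 2\right) - \frac{6}{13} = \left(-2\right) \left(-15\right) - \frac{6}{13} = 30 - \frac{6}{13} = \frac{384}{13}$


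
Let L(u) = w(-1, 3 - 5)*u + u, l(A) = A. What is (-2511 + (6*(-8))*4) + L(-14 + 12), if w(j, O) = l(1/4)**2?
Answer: -21641/8 ≈ -2705.1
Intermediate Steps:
w(j, O) = 1/16 (w(j, O) = (1/4)**2 = 1/16)
L(u) = 17*u/16 (L(u) = u/16 + u = 17*u/16)
(-2511 + (6*(-8))*4) + L(-14 + 12) = (-2511 + (6*(-8))*4) + 17*(-14 + 12)/16 = (-2511 - 48*4) + (17/16)*(-2) = (-2511 - 192) - 17/8 = -2703 - 17/8 = -21641/8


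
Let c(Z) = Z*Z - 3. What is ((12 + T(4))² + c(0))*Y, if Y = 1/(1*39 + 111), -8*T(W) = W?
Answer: 517/600 ≈ 0.86167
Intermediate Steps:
T(W) = -W/8
c(Z) = -3 + Z² (c(Z) = Z² - 3 = -3 + Z²)
Y = 1/150 (Y = 1/(39 + 111) = 1/150 ≈ 0.0066667)
((12 + T(4))² + c(0))*Y = ((12 - ⅛*4)² + (-3 + 0²))*(1/150) = ((12 - ½)² + (-3 + 0))*(1/150) = ((23/2)² - 3)*(1/150) = (529/4 - 3)*(1/150) = (517/4)*(1/150) = 517/600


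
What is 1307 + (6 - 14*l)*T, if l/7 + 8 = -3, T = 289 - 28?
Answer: 284231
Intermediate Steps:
T = 261
l = -77 (l = -56 + 7*(-3) = -56 - 21 = -77)
1307 + (6 - 14*l)*T = 1307 + (6 - 14*(-77))*261 = 1307 + (6 + 1078)*261 = 1307 + 1084*261 = 1307 + 282924 = 284231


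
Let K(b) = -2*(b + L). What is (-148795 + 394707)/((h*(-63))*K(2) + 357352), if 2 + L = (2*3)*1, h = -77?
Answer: 61478/74785 ≈ 0.82206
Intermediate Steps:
L = 4 (L = -2 + (2*3)*1 = -2 + 6*1 = -2 + 6 = 4)
K(b) = -8 - 2*b (K(b) = -2*(b + 4) = -2*(4 + b) = -8 - 2*b)
(-148795 + 394707)/((h*(-63))*K(2) + 357352) = (-148795 + 394707)/((-77*(-63))*(-8 - 2*2) + 357352) = 245912/(4851*(-8 - 4) + 357352) = 245912/(4851*(-12) + 357352) = 245912/(-58212 + 357352) = 245912/299140 = 245912*(1/299140) = 61478/74785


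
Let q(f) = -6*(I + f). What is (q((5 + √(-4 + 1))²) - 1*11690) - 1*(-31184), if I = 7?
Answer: 19320 - 60*I*√3 ≈ 19320.0 - 103.92*I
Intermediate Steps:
q(f) = -42 - 6*f (q(f) = -6*(7 + f) = -42 - 6*f)
(q((5 + √(-4 + 1))²) - 1*11690) - 1*(-31184) = ((-42 - 6*(5 + √(-4 + 1))²) - 1*11690) - 1*(-31184) = ((-42 - 6*(5 + √(-3))²) - 11690) + 31184 = ((-42 - 6*(5 + I*√3)²) - 11690) + 31184 = (-11732 - 6*(5 + I*√3)²) + 31184 = 19452 - 6*(5 + I*√3)²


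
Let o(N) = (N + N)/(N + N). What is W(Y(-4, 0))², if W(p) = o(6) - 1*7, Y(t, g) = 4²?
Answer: 36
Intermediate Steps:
o(N) = 1 (o(N) = (2*N)/((2*N)) = (2*N)*(1/(2*N)) = 1)
Y(t, g) = 16
W(p) = -6 (W(p) = 1 - 1*7 = 1 - 7 = -6)
W(Y(-4, 0))² = (-6)² = 36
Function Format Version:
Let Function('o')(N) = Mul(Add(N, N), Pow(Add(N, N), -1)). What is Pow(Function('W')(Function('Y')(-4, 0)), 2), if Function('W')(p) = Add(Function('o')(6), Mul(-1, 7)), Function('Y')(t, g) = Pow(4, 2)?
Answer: 36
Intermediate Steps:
Function('o')(N) = 1 (Function('o')(N) = Mul(Mul(2, N), Pow(Mul(2, N), -1)) = Mul(Mul(2, N), Mul(Rational(1, 2), Pow(N, -1))) = 1)
Function('Y')(t, g) = 16
Function('W')(p) = -6 (Function('W')(p) = Add(1, Mul(-1, 7)) = Add(1, -7) = -6)
Pow(Function('W')(Function('Y')(-4, 0)), 2) = Pow(-6, 2) = 36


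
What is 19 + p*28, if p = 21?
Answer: 607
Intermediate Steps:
19 + p*28 = 19 + 21*28 = 19 + 588 = 607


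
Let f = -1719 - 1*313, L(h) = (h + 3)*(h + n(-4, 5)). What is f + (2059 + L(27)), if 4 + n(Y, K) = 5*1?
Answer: 867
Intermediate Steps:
n(Y, K) = 1 (n(Y, K) = -4 + 5*1 = -4 + 5 = 1)
L(h) = (1 + h)*(3 + h) (L(h) = (h + 3)*(h + 1) = (3 + h)*(1 + h) = (1 + h)*(3 + h))
f = -2032 (f = -1719 - 313 = -2032)
f + (2059 + L(27)) = -2032 + (2059 + (3 + 27² + 4*27)) = -2032 + (2059 + (3 + 729 + 108)) = -2032 + (2059 + 840) = -2032 + 2899 = 867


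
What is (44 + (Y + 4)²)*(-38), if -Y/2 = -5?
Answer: -9120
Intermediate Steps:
Y = 10 (Y = -2*(-5) = 10)
(44 + (Y + 4)²)*(-38) = (44 + (10 + 4)²)*(-38) = (44 + 14²)*(-38) = (44 + 196)*(-38) = 240*(-38) = -9120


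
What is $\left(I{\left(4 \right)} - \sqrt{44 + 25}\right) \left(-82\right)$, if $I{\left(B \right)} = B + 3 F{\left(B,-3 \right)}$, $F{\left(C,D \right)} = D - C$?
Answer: $1394 + 82 \sqrt{69} \approx 2075.1$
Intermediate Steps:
$I{\left(B \right)} = -9 - 2 B$ ($I{\left(B \right)} = B + 3 \left(-3 - B\right) = B - \left(9 + 3 B\right) = -9 - 2 B$)
$\left(I{\left(4 \right)} - \sqrt{44 + 25}\right) \left(-82\right) = \left(\left(-9 - 8\right) - \sqrt{44 + 25}\right) \left(-82\right) = \left(\left(-9 - 8\right) - \sqrt{69}\right) \left(-82\right) = \left(-17 - \sqrt{69}\right) \left(-82\right) = 1394 + 82 \sqrt{69}$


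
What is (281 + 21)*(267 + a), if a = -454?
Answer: -56474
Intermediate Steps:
(281 + 21)*(267 + a) = (281 + 21)*(267 - 454) = 302*(-187) = -56474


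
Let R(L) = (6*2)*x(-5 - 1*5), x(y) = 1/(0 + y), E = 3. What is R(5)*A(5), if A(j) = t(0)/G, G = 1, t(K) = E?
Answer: -18/5 ≈ -3.6000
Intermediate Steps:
t(K) = 3
x(y) = 1/y
R(L) = -6/5 (R(L) = (6*2)/(-5 - 1*5) = 12/(-5 - 5) = 12/(-10) = 12*(-⅒) = -6/5)
A(j) = 3 (A(j) = 3/1 = 3*1 = 3)
R(5)*A(5) = -6/5*3 = -18/5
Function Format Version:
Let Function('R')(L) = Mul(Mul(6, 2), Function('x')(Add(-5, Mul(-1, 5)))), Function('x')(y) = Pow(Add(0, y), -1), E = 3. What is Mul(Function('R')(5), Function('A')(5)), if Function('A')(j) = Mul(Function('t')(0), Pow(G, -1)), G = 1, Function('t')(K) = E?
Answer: Rational(-18, 5) ≈ -3.6000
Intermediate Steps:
Function('t')(K) = 3
Function('x')(y) = Pow(y, -1)
Function('R')(L) = Rational(-6, 5) (Function('R')(L) = Mul(Mul(6, 2), Pow(Add(-5, Mul(-1, 5)), -1)) = Mul(12, Pow(Add(-5, -5), -1)) = Mul(12, Pow(-10, -1)) = Mul(12, Rational(-1, 10)) = Rational(-6, 5))
Function('A')(j) = 3 (Function('A')(j) = Mul(3, Pow(1, -1)) = Mul(3, 1) = 3)
Mul(Function('R')(5), Function('A')(5)) = Mul(Rational(-6, 5), 3) = Rational(-18, 5)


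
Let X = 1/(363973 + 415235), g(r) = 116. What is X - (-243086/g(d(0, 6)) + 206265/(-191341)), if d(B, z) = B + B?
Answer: 9065353616895821/4323738699912 ≈ 2096.6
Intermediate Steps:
d(B, z) = 2*B
X = 1/779208 ≈ 1.2834e-6
X - (-243086/g(d(0, 6)) + 206265/(-191341)) = 1/779208 - (-243086/116 + 206265/(-191341)) = 1/779208 - (-243086*1/116 + 206265*(-1/191341)) = 1/779208 - (-121543/58 - 206265/191341) = 1/779208 - 1*(-23268122533/11097778) = 1/779208 + 23268122533/11097778 = 9065353616895821/4323738699912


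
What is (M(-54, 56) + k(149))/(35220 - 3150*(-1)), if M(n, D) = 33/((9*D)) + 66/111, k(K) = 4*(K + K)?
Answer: 1482715/47701584 ≈ 0.031083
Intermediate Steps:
k(K) = 8*K (k(K) = 4*(2*K) = 8*K)
M(n, D) = 22/37 + 11/(3*D) (M(n, D) = 33*(1/(9*D)) + 66*(1/111) = 11/(3*D) + 22/37 = 22/37 + 11/(3*D))
(M(-54, 56) + k(149))/(35220 - 3150*(-1)) = ((11/111)*(37 + 6*56)/56 + 8*149)/(35220 - 3150*(-1)) = ((11/111)*(1/56)*(37 + 336) + 1192)/(35220 + 3150) = ((11/111)*(1/56)*373 + 1192)/38370 = (4103/6216 + 1192)*(1/38370) = (7413575/6216)*(1/38370) = 1482715/47701584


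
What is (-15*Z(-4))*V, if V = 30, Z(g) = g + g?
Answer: 3600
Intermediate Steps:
Z(g) = 2*g
(-15*Z(-4))*V = -30*(-4)*30 = -15*(-8)*30 = 120*30 = 3600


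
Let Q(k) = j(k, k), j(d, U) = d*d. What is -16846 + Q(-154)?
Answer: 6870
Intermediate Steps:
j(d, U) = d**2
Q(k) = k**2
-16846 + Q(-154) = -16846 + (-154)**2 = -16846 + 23716 = 6870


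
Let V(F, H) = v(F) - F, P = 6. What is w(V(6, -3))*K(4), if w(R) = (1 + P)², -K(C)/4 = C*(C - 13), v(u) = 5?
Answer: 7056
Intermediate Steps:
V(F, H) = 5 - F
K(C) = -4*C*(-13 + C) (K(C) = -4*C*(C - 13) = -4*C*(-13 + C))
w(R) = 49 (w(R) = (1 + 6)² = 7² = 49)
w(V(6, -3))*K(4) = 49*(4*4*(13 - 1*4)) = 49*(4*4*(13 - 4)) = 49*(4*4*9) = 49*144 = 7056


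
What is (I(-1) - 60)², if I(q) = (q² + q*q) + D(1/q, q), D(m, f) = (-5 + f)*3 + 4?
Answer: 5184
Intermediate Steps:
D(m, f) = -11 + 3*f (D(m, f) = (-15 + 3*f) + 4 = -11 + 3*f)
I(q) = -11 + 2*q² + 3*q (I(q) = (q² + q*q) + (-11 + 3*q) = (q² + q²) + (-11 + 3*q) = 2*q² + (-11 + 3*q) = -11 + 2*q² + 3*q)
(I(-1) - 60)² = ((-11 + 2*(-1)² + 3*(-1)) - 60)² = ((-11 + 2*1 - 3) - 60)² = ((-11 + 2 - 3) - 60)² = (-12 - 60)² = (-72)² = 5184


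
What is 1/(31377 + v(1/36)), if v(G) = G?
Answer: 36/1129573 ≈ 3.1870e-5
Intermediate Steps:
1/(31377 + v(1/36)) = 1/(31377 + 1/36) = 1/(1129573/36) = 36/1129573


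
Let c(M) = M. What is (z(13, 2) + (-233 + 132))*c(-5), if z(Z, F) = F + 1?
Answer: 490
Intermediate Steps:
z(Z, F) = 1 + F
(z(13, 2) + (-233 + 132))*c(-5) = ((1 + 2) + (-233 + 132))*(-5) = (3 - 101)*(-5) = -98*(-5) = 490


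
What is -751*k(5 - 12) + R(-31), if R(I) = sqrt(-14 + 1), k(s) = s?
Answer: 5257 + I*sqrt(13) ≈ 5257.0 + 3.6056*I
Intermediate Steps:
R(I) = I*sqrt(13) (R(I) = sqrt(-13) = I*sqrt(13))
-751*k(5 - 12) + R(-31) = -751*(5 - 12) + I*sqrt(13) = -751*(-7) + I*sqrt(13) = 5257 + I*sqrt(13)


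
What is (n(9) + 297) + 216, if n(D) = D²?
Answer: 594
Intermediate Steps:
(n(9) + 297) + 216 = (9² + 297) + 216 = (81 + 297) + 216 = 378 + 216 = 594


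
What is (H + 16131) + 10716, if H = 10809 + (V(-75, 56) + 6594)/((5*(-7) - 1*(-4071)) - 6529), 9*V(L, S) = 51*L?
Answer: 93870239/2493 ≈ 37654.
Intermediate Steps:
V(L, S) = 17*L/3 (V(L, S) = (51*L)/9 = 17*L/3)
H = 26940668/2493 (H = 10809 + ((17/3)*(-75) + 6594)/((5*(-7) - 1*(-4071)) - 6529) = 10809 + (-425 + 6594)/((-35 + 4071) - 6529) = 10809 + 6169/(4036 - 6529) = 10809 + 6169/(-2493) = 10809 + 6169*(-1/2493) = 10809 - 6169/2493 = 26940668/2493 ≈ 10807.)
(H + 16131) + 10716 = (26940668/2493 + 16131) + 10716 = 67155251/2493 + 10716 = 93870239/2493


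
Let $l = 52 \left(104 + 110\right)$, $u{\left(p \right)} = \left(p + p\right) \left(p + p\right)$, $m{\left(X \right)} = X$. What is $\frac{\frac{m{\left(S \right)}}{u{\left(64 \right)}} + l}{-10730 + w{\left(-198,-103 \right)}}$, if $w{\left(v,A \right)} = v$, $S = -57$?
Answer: $- \frac{182321095}{179044352} \approx -1.0183$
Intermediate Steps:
$u{\left(p \right)} = 4 p^{2}$ ($u{\left(p \right)} = 2 p 2 p = 4 p^{2}$)
$l = 11128$ ($l = 52 \cdot 214 = 11128$)
$\frac{\frac{m{\left(S \right)}}{u{\left(64 \right)}} + l}{-10730 + w{\left(-198,-103 \right)}} = \frac{- \frac{57}{4 \cdot 64^{2}} + 11128}{-10730 - 198} = \frac{- \frac{57}{4 \cdot 4096} + 11128}{-10928} = \left(- \frac{57}{16384} + 11128\right) \left(- \frac{1}{10928}\right) = \frac{182321095}{16384} \left(- \frac{1}{10928}\right) = - \frac{182321095}{179044352}$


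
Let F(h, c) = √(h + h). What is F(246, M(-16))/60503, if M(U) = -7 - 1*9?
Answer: 2*√123/60503 ≈ 0.00036661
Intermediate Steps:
M(U) = -16 (M(U) = -7 - 9 = -16)
F(h, c) = √2*√h (F(h, c) = √(2*h) = √2*√h)
F(246, M(-16))/60503 = (√2*√246)/60503 = (2*√123)*(1/60503) = 2*√123/60503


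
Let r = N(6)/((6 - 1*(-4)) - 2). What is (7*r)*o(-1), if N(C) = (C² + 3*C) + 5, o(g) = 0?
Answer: 0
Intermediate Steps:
N(C) = 5 + C² + 3*C
r = 59/8 (r = (5 + 6² + 3*6)/((6 - 1*(-4)) - 2) = (5 + 36 + 18)/((6 + 4) - 2) = 59/(10 - 2) = 59/8 ≈ 7.3750)
(7*r)*o(-1) = (7*(59/8))*0 = (413/8)*0 = 0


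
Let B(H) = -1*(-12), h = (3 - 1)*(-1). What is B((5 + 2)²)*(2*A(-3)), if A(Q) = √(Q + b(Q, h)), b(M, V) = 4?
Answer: 24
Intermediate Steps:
h = -2 (h = 2*(-1) = -2)
A(Q) = √(4 + Q) (A(Q) = √(Q + 4) = √(4 + Q))
B(H) = 12
B((5 + 2)²)*(2*A(-3)) = 12*(2*√(4 - 3)) = 12*(2*√1) = 12*(2*1) = 12*2 = 24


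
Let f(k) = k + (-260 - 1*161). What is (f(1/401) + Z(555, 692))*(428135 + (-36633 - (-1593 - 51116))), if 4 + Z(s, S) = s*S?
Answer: 68336370125196/401 ≈ 1.7041e+11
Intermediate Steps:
f(k) = -421 + k (f(k) = k + (-260 - 161) = k - 421 = -421 + k)
Z(s, S) = -4 + S*s (Z(s, S) = -4 + s*S = -4 + S*s)
(f(1/401) + Z(555, 692))*(428135 + (-36633 - (-1593 - 51116))) = ((-421 + 1/401) + (-4 + 692*555))*(428135 + (-36633 - (-1593 - 51116))) = ((-421 + 1/401) + (-4 + 384060))*(428135 + (-36633 - 1*(-52709))) = (-168820/401 + 384056)*(428135 + (-36633 + 52709)) = 153837636*(428135 + 16076)/401 = (153837636/401)*444211 = 68336370125196/401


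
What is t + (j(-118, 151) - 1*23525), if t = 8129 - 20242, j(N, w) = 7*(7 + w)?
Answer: -34532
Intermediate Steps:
j(N, w) = 49 + 7*w
t = -12113
t + (j(-118, 151) - 1*23525) = -12113 + ((49 + 7*151) - 1*23525) = -12113 + ((49 + 1057) - 23525) = -12113 + (1106 - 23525) = -12113 - 22419 = -34532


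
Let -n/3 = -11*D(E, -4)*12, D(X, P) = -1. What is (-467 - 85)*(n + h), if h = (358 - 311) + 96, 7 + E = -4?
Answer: 139656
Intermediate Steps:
E = -11 (E = -7 - 4 = -11)
n = -396 (n = -3*(-11*(-1))*12 = -33*12 = -3*132 = -396)
h = 143 (h = 47 + 96 = 143)
(-467 - 85)*(n + h) = (-467 - 85)*(-396 + 143) = -552*(-253) = 139656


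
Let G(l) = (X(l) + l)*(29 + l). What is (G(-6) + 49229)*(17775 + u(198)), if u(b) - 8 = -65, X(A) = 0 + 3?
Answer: 871016880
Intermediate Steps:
X(A) = 3
u(b) = -57 (u(b) = 8 - 65 = -57)
G(l) = (3 + l)*(29 + l)
(G(-6) + 49229)*(17775 + u(198)) = ((87 + (-6)**2 + 32*(-6)) + 49229)*(17775 - 57) = ((87 + 36 - 192) + 49229)*17718 = (-69 + 49229)*17718 = 49160*17718 = 871016880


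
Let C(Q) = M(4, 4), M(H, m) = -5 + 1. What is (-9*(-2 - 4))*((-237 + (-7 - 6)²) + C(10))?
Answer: -3888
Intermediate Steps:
M(H, m) = -4
C(Q) = -4
(-9*(-2 - 4))*((-237 + (-7 - 6)²) + C(10)) = (-9*(-2 - 4))*((-237 + (-7 - 6)²) - 4) = (-9*(-6))*((-237 + (-13)²) - 4) = 54*((-237 + 169) - 4) = 54*(-68 - 4) = 54*(-72) = -3888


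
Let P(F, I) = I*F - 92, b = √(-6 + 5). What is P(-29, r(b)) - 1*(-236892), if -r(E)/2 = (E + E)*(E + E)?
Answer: 236568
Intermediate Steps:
b = I (b = √(-1) = I ≈ 1.0*I)
r(E) = -8*E² (r(E) = -2*(E + E)*(E + E) = -2*2*E*2*E = -8*E²)
P(F, I) = -92 + F*I (P(F, I) = F*I - 92 = -92 + F*I)
P(-29, r(b)) - 1*(-236892) = (-92 - (-232)*I²) - 1*(-236892) = (-92 - (-232)*(-1)) + 236892 = (-92 - 29*8) + 236892 = (-92 - 232) + 236892 = -324 + 236892 = 236568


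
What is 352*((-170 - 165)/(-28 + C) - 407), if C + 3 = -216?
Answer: -35268288/247 ≈ -1.4279e+5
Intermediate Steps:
C = -219 (C = -3 - 216 = -219)
352*((-170 - 165)/(-28 + C) - 407) = 352*((-170 - 165)/(-28 - 219) - 407) = 352*(-335/(-247) - 407) = 352*(-335*(-1/247) - 407) = 352*(335/247 - 407) = 352*(-100194/247) = -35268288/247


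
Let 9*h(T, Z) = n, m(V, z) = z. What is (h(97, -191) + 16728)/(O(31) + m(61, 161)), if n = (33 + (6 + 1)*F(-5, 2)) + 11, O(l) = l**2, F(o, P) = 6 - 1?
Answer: 150631/10098 ≈ 14.917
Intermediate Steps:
F(o, P) = 5
n = 79 (n = (33 + (6 + 1)*5) + 11 = (33 + 7*5) + 11 = (33 + 35) + 11 = 68 + 11 = 79)
h(T, Z) = 79/9 (h(T, Z) = (1/9)*79 = 79/9)
(h(97, -191) + 16728)/(O(31) + m(61, 161)) = (79/9 + 16728)/(31**2 + 161) = 150631/(9*(961 + 161)) = (150631/9)/1122 = (150631/9)*(1/1122) = 150631/10098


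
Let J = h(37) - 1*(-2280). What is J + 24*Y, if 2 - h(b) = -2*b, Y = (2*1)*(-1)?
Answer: 2308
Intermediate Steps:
Y = -2 (Y = 2*(-1) = -2)
h(b) = 2 + 2*b (h(b) = 2 - (-2)*b = 2 + 2*b)
J = 2356 (J = (2 + 2*37) - 1*(-2280) = (2 + 74) + 2280 = 76 + 2280 = 2356)
J + 24*Y = 2356 + 24*(-2) = 2356 - 48 = 2308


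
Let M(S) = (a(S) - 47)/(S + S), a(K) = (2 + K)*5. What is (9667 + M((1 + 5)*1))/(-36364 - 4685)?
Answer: -115997/492588 ≈ -0.23548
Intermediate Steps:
a(K) = 10 + 5*K
M(S) = (-37 + 5*S)/(2*S) (M(S) = ((10 + 5*S) - 47)/(S + S) = (-37 + 5*S)/((2*S)) = (-37 + 5*S)*(1/(2*S)) = (-37 + 5*S)/(2*S))
(9667 + M((1 + 5)*1))/(-36364 - 4685) = (9667 + (-37 + 5*((1 + 5)*1))/(2*(((1 + 5)*1))))/(-36364 - 4685) = (9667 + (-37 + 5*(6*1))/(2*((6*1))))/(-41049) = (9667 + (1/2)*(-37 + 5*6)/6)*(-1/41049) = (9667 + (1/2)*(1/6)*(-37 + 30))*(-1/41049) = (9667 + (1/2)*(1/6)*(-7))*(-1/41049) = (9667 - 7/12)*(-1/41049) = (115997/12)*(-1/41049) = -115997/492588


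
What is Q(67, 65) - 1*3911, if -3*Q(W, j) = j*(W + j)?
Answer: -6771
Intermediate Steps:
Q(W, j) = -j*(W + j)/3
Q(67, 65) - 1*3911 = -1/3*65*(67 + 65) - 1*3911 = -1/3*65*132 - 3911 = -2860 - 3911 = -6771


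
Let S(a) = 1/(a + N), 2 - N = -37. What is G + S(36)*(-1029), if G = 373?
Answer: 8982/25 ≈ 359.28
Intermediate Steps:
N = 39 (N = 2 - 1*(-37) = 2 + 37 = 39)
S(a) = 1/(39 + a) (S(a) = 1/(a + 39) = 1/(39 + a))
G + S(36)*(-1029) = 373 - 1029/(39 + 36) = 373 - 1029/75 = 373 + (1/75)*(-1029) = 373 - 343/25 = 8982/25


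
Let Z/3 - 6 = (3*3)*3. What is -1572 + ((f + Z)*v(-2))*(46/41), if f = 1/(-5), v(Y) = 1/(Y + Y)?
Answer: -327941/205 ≈ -1599.7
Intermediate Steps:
Z = 99 (Z = 18 + 3*((3*3)*3) = 18 + 3*(9*3) = 18 + 3*27 = 18 + 81 = 99)
v(Y) = 1/(2*Y)
f = -⅕ ≈ -0.20000
-1572 + ((f + Z)*v(-2))*(46/41) = -1572 + ((-⅕ + 99)*((½)/(-2)))*(46/41) = -1572 + (494*((½)*(-½))/5)*(46*(1/41)) = -1572 + ((494/5)*(-¼))*(46/41) = -1572 - 247/10*46/41 = -1572 - 5681/205 = -327941/205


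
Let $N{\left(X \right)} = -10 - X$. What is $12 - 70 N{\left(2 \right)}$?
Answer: $852$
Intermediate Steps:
$12 - 70 N{\left(2 \right)} = 12 - 70 \left(-10 - 2\right) = 12 - -840 = 12 + 840 = 852$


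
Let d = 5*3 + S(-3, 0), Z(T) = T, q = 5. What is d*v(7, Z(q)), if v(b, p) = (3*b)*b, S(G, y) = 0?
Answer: 2205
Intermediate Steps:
v(b, p) = 3*b²
d = 15 (d = 5*3 + 0 = 15 + 0 = 15)
d*v(7, Z(q)) = 15*(3*7²) = 15*(3*49) = 15*147 = 2205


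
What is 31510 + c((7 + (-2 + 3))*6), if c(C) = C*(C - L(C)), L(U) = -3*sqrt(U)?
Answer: 33814 + 576*sqrt(3) ≈ 34812.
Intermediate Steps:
c(C) = C*(C + 3*sqrt(C)) (c(C) = C*(C - (-3)*sqrt(C)) = C*(C + 3*sqrt(C)))
31510 + c((7 + (-2 + 3))*6) = 31510 + ((7 + (-2 + 3))*6)*((7 + (-2 + 3))*6 + 3*sqrt((7 + (-2 + 3))*6)) = 31510 + ((7 + 1)*6)*((7 + 1)*6 + 3*sqrt((7 + 1)*6)) = 31510 + (8*6)*(8*6 + 3*sqrt(8*6)) = 31510 + 48*(48 + 3*sqrt(48)) = 31510 + 48*(48 + 3*(4*sqrt(3))) = 31510 + 48*(48 + 12*sqrt(3)) = 31510 + (2304 + 576*sqrt(3)) = 33814 + 576*sqrt(3)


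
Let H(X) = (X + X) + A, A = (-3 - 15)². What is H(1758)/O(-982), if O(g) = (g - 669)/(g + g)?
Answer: 7541760/1651 ≈ 4568.0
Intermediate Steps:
O(g) = (-669 + g)/(2*g) (O(g) = (-669 + g)/((2*g)) = (-669 + g)*(1/(2*g)) = (-669 + g)/(2*g))
A = 324 (A = (-18)² = 324)
H(X) = 324 + 2*X (H(X) = (X + X) + 324 = 2*X + 324 = 324 + 2*X)
H(1758)/O(-982) = (324 + 2*1758)/(((½)*(-669 - 982)/(-982))) = (324 + 3516)/(((½)*(-1/982)*(-1651))) = 3840/(1651/1964) = 3840*(1964/1651) = 7541760/1651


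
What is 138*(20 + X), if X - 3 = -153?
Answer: -17940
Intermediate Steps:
X = -150 (X = 3 - 153 = -150)
138*(20 + X) = 138*(20 - 150) = 138*(-130) = -17940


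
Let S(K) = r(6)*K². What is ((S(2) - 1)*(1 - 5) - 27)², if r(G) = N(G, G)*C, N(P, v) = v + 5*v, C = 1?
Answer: 358801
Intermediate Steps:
N(P, v) = 6*v
r(G) = 6*G (r(G) = (6*G)*1 = 6*G)
S(K) = 36*K² (S(K) = (6*6)*K² = 36*K²)
((S(2) - 1)*(1 - 5) - 27)² = ((36*2² - 1)*(1 - 5) - 27)² = ((36*4 - 1)*(-4) - 27)² = ((144 - 1)*(-4) - 27)² = (143*(-4) - 27)² = (-572 - 27)² = (-599)² = 358801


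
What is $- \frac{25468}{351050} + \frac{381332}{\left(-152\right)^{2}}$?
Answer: $\frac{16659773241}{1013832400} \approx 16.432$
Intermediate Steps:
$- \frac{25468}{351050} + \frac{381332}{\left(-152\right)^{2}} = \left(-25468\right) \frac{1}{351050} + \frac{381332}{23104} = - \frac{12734}{175525} + 381332 \cdot \frac{1}{23104} = - \frac{12734}{175525} + \frac{95333}{5776} = \frac{16659773241}{1013832400}$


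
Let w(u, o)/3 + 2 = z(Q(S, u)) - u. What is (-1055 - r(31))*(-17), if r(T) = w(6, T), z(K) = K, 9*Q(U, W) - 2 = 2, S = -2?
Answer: 52649/3 ≈ 17550.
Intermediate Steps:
Q(U, W) = 4/9 (Q(U, W) = 2/9 + (⅑)*2 = 2/9 + 2/9 = 4/9)
w(u, o) = -14/3 - 3*u (w(u, o) = -6 + 3*(4/9 - u) = -6 + (4/3 - 3*u) = -14/3 - 3*u)
r(T) = -68/3 (r(T) = -14/3 - 3*6 = -14/3 - 18 = -68/3)
(-1055 - r(31))*(-17) = (-1055 - 1*(-68/3))*(-17) = (-1055 + 68/3)*(-17) = -3097/3*(-17) = 52649/3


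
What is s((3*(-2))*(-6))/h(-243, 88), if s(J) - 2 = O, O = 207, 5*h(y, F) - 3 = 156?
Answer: 1045/159 ≈ 6.5723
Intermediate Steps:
h(y, F) = 159/5 (h(y, F) = 3/5 + (1/5)*156 = 3/5 + 156/5 = 159/5)
s(J) = 209 (s(J) = 2 + 207 = 209)
s((3*(-2))*(-6))/h(-243, 88) = 209/(159/5) = 209*(5/159) = 1045/159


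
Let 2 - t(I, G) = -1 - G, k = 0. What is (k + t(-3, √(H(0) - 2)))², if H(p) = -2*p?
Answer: (3 + I*√2)² ≈ 7.0 + 8.4853*I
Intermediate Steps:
t(I, G) = 3 + G (t(I, G) = 2 - (-1 - G) = 2 + (1 + G) = 3 + G)
(k + t(-3, √(H(0) - 2)))² = (0 + (3 + √(-2*0 - 2)))² = (0 + (3 + √(0 - 2)))² = (0 + (3 + √(-2)))² = (0 + (3 + I*√2))² = (3 + I*√2)²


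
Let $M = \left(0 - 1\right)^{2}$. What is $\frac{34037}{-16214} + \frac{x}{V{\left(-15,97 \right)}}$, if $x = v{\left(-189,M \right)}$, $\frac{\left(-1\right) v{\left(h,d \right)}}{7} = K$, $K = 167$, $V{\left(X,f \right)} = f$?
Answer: $- \frac{22255755}{1572758} \approx -14.151$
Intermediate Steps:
$M = 1$ ($M = \left(-1\right)^{2} = 1$)
$v{\left(h,d \right)} = -1169$ ($v{\left(h,d \right)} = \left(-7\right) 167 = -1169$)
$x = -1169$
$\frac{34037}{-16214} + \frac{x}{V{\left(-15,97 \right)}} = \frac{34037}{-16214} - \frac{1169}{97} = 34037 \left(- \frac{1}{16214}\right) - \frac{1169}{97} = - \frac{34037}{16214} - \frac{1169}{97} = - \frac{22255755}{1572758}$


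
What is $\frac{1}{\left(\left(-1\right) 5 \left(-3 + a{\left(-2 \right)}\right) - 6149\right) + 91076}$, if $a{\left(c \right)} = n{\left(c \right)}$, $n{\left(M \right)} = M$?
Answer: $\frac{1}{84952} \approx 1.1771 \cdot 10^{-5}$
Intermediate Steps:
$a{\left(c \right)} = c$
$\frac{1}{\left(\left(-1\right) 5 \left(-3 + a{\left(-2 \right)}\right) - 6149\right) + 91076} = \frac{1}{\left(\left(-1\right) 5 \left(-3 - 2\right) - 6149\right) + 91076} = \frac{1}{\left(\left(-5\right) \left(-5\right) - 6149\right) + 91076} = \frac{1}{\left(25 - 6149\right) + 91076} = \frac{1}{-6124 + 91076} = \frac{1}{84952}$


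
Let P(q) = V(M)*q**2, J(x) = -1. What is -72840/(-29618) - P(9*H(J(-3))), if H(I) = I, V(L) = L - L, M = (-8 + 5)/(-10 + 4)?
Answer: 36420/14809 ≈ 2.4593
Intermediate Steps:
M = 1/2 (M = -3/(-6) = -3*(-1/6) = 1/2 ≈ 0.50000)
V(L) = 0
P(q) = 0 (P(q) = 0*q**2 = 0)
-72840/(-29618) - P(9*H(J(-3))) = -72840/(-29618) - 1*0 = -72840*(-1/29618) + 0 = 36420/14809 + 0 = 36420/14809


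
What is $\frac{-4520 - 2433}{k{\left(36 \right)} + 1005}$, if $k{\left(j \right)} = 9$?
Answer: $- \frac{6953}{1014} \approx -6.857$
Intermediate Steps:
$\frac{-4520 - 2433}{k{\left(36 \right)} + 1005} = \frac{-4520 - 2433}{9 + 1005} = \frac{-4520 - 2433}{1014} = \left(-6953\right) \frac{1}{1014} = - \frac{6953}{1014}$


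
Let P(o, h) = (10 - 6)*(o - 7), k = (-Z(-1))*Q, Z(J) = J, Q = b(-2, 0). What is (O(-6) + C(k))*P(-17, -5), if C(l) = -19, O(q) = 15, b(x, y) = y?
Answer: 384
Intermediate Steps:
Q = 0
k = 0 (k = -1*(-1)*0 = 1*0 = 0)
P(o, h) = -28 + 4*o (P(o, h) = 4*(-7 + o) = -28 + 4*o)
(O(-6) + C(k))*P(-17, -5) = (15 - 19)*(-28 + 4*(-17)) = -4*(-28 - 68) = -4*(-96) = 384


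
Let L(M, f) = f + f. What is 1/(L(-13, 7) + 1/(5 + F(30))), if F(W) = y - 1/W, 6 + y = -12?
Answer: 391/5444 ≈ 0.071822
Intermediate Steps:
y = -18 (y = -6 - 12 = -18)
F(W) = -18 - 1/W
L(M, f) = 2*f
1/(L(-13, 7) + 1/(5 + F(30))) = 1/(2*7 + 1/(5 + (-18 - 1/30))) = 1/(14 + 1/(5 + (-18 - 1*1/30))) = 1/(14 + 1/(5 + (-18 - 1/30))) = 1/(14 + 1/(5 - 541/30)) = 1/(14 + 1/(-391/30)) = 1/(14 - 30/391) = 1/(5444/391) = 391/5444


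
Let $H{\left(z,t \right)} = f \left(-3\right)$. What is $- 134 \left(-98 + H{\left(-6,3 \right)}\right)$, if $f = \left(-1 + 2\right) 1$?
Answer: $13534$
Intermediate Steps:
$f = 1$ ($f = 1 \cdot 1 = 1$)
$H{\left(z,t \right)} = -3$ ($H{\left(z,t \right)} = 1 \left(-3\right) = -3$)
$- 134 \left(-98 + H{\left(-6,3 \right)}\right) = - 134 \left(-98 - 3\right) = \left(-134\right) \left(-101\right) = 13534$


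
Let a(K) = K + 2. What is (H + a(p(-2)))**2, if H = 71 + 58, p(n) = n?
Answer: 16641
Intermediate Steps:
a(K) = 2 + K
H = 129
(H + a(p(-2)))**2 = (129 + (2 - 2))**2 = (129 + 0)**2 = 129**2 = 16641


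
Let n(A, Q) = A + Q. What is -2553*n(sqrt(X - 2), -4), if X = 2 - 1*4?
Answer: 10212 - 5106*I ≈ 10212.0 - 5106.0*I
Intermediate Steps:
X = -2 (X = 2 - 4 = -2)
-2553*n(sqrt(X - 2), -4) = -2553*(sqrt(-2 - 2) - 4) = -2553*(sqrt(-4) - 4) = -2553*(2*I - 4) = -2553*(-4 + 2*I) = 10212 - 5106*I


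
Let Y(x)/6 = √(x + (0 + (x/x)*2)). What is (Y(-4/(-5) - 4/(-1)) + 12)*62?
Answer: 744 + 372*√170/5 ≈ 1714.1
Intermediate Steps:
Y(x) = 6*√(2 + x) (Y(x) = 6*√(x + (0 + (x/x)*2)) = 6*√(x + (0 + 1*2)) = 6*√(x + (0 + 2)) = 6*√(x + 2) = 6*√(2 + x))
(Y(-4/(-5) - 4/(-1)) + 12)*62 = (6*√(2 + (-4/(-5) - 4/(-1))) + 12)*62 = (6*√(2 + (-4*(-⅕) - 4*(-1))) + 12)*62 = (6*√(2 + (⅘ + 4)) + 12)*62 = (6*√(2 + 24/5) + 12)*62 = (6*√(34/5) + 12)*62 = (6*(√170/5) + 12)*62 = (6*√170/5 + 12)*62 = (12 + 6*√170/5)*62 = 744 + 372*√170/5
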